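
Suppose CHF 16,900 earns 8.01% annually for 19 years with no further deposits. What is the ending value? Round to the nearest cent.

FV = PV·(1+i)^n = 16,900 × 4.323300 = 73,063.7671

CHF 73,063.77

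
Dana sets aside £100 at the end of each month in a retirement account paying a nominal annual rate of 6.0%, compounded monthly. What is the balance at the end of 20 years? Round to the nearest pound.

With 12 periods per year: i = 0.005, n = 240.
FV = 100 × [(1+0.005)^240 − 1] / 0.005 = 100 × 462.040895 = 46,204.0895

£46,204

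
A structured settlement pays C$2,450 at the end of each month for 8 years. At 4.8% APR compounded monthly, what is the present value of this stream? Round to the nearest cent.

C$194,987.33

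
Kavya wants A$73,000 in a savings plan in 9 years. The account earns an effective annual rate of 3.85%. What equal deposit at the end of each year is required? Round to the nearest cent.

FV-annuity factor = 10.517983; PMT = 73000 / 10.517983 = 6,940.4939

A$6,940.49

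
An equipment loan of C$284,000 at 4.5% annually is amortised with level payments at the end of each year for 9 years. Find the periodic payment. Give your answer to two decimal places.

C$39,071.15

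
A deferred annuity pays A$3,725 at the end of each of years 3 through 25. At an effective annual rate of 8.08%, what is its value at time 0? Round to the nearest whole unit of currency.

Value one period before first payment (t=2): 3725 × [1 − (1+0.0808)^(−23)] / 0.0808 = 3725 × 10.303970 = 38,382.2870
PV₀ = 38,382.2870 / (1+0.0808)^2 = 38,382.2870 / 1.168129 = 32,857.9282

A$32,858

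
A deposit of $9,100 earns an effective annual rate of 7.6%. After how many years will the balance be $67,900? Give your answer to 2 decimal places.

27.44 years

n = ln(67900/9100) / ln(1+0.076) = ln(7.46154) / 0.073250 = 27.4368 years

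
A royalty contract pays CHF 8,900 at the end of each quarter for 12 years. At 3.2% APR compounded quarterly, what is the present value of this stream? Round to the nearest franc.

i = 0.032/4 = 0.008 per quarter; n = 12·4 = 48.
Annuity factor a(48|0.008) = 39.728388; PV = 8900 × 39.728388 = 353,582.6555

CHF 353,583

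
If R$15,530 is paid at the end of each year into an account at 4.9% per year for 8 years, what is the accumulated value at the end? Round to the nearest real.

FV = PMT · [(1+i)^n − 1] / i = 15530 · 9.515022 = 147,768.2960

R$147,768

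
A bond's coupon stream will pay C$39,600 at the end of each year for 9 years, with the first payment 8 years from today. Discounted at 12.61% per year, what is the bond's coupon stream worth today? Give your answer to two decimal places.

C$89,792.19

Value one period before first payment (t=7): 39600 × [1 − (1+0.1261)^(−9)] / 0.1261 = 39600 × 5.206934 = 206,194.5933
PV₀ = 206,194.5933 / (1+0.1261)^7 = 206,194.5933 / 2.296353 = 89,792.1900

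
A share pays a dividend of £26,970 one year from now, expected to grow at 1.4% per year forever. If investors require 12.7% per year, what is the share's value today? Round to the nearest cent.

£238,672.57

PV = PMT / (i − g) = 26970 / (0.127 − 0.014) = 26970 / 0.113000 = 238,672.5664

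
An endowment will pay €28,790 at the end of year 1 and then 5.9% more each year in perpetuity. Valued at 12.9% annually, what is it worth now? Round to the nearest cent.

PV = PMT / (i − g) = 28790 / (0.129 − 0.059) = 28790 / 0.070000 = 411,285.7143

€411,285.71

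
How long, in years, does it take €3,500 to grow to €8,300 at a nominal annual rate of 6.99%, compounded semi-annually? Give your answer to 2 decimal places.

Periodic rate i = 0.0699/2 = 0.03495.
(1+i)^n = 8300/3500 = 2.37143, so n = ln 2.37143 / ln 1.03495 = 25.1358 half-years
= 25.1358/2 years

12.57 years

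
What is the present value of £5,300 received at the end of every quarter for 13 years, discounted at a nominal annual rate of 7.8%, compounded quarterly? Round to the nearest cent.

i = 0.078/4 = 0.0195 per quarter; n = 13·4 = 52.
Annuity factor a(52|0.0195) = 32.496263; PV = 5300 × 32.496263 = 172,230.1941

£172,230.19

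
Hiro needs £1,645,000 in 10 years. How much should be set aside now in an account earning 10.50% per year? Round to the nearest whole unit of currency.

£606,098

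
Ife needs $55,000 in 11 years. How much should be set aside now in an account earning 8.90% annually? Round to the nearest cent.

$21,530.59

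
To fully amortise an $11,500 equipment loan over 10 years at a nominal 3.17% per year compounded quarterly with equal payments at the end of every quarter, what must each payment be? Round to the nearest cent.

$336.60

Periodic rate i = 0.0317/4 = 0.007925; n = 10 × 4 = 40 periods.
Annuity-PV factor = 34.165125; PMT = 11500 / 34.165125 = 336.6006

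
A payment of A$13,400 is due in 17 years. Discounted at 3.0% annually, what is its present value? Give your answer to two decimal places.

Discount factor = (1+0.03)^(−17) = 0.605016; PV = 13,400 × 0.605016 = 8,107.2204

A$8,107.22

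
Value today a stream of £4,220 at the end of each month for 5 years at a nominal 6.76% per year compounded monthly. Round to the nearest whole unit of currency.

Periodic rate i = 0.0676/12 = 0.00563333; n = 5 × 12 = 60 periods.
PV = PMT · [1 − (1+i)^(−n)] / i = 4220 · 50.791943 = 214,341.9989

£214,342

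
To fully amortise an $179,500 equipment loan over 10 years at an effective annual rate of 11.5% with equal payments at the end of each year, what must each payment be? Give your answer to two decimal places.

$31,121.21

Annuity-PV factor = 5.767771; PMT = 179500 / 5.767771 = 31,121.2092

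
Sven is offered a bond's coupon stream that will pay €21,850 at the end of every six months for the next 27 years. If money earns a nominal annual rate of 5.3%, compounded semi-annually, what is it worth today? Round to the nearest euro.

€623,701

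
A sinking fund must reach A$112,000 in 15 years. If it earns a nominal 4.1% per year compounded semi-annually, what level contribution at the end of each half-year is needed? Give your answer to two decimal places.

A$2,739.24

i = 0.041/2 = 0.0205 per half-year; n = 15·2 = 30.
FV-annuity factor = 40.887291; PMT = 112000 / 40.887291 = 2,739.2375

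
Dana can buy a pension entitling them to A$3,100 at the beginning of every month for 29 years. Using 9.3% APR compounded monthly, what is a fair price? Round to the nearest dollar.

Periodic rate i = 0.093/12 = 0.00775; n = 29 × 12 = 348 periods.
PV = PMT · [1 − (1+i)^(−n)] / i × (1+i) = 3100 · 121.175509 = 375,644.0786
(annuity-due: payments at period start, so ×(1+i).)

A$375,644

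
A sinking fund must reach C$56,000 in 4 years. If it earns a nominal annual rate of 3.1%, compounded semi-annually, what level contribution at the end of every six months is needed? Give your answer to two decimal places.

With 2 periods per year: i = 0.0155, n = 8.
FV-annuity factor = 8.447718; PMT = 56000 / 8.447718 = 6,629.0092

C$6,629.01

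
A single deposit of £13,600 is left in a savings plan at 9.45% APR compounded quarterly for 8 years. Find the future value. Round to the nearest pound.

£28,711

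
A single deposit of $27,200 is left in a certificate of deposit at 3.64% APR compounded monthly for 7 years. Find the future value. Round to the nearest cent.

$35,080.00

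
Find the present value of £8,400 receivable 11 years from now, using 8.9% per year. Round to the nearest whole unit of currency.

£3,288

PV = FV·(1+i)^(−n) = 8,400 × 0.391465 = 3,288.3089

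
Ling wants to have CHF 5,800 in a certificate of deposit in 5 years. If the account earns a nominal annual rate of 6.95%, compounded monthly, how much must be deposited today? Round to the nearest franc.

CHF 4,102

With 12 periods per year: i = 0.00579167, n = 60.
PV = FV·(1+i)^(−n) = 5,800 × 0.707161 = 4,101.5311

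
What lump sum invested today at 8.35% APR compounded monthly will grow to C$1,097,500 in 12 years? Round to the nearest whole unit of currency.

C$404,342

i = 0.0835/12 = 0.00695833 per month; n = 12·12 = 144.
PV = 1,097,500 / (1 + 0.00695833)^144 = 1,097,500 / 2.714289 = 404,341.6473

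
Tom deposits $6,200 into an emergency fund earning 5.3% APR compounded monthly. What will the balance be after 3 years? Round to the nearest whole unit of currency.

Periodic rate i = 0.053/12 = 0.00441667; n = 3 × 12 = 36 periods.
6,200 × (1+0.00441667)^36 = 6,200 × 1.171928 = 7,265.9511

$7,266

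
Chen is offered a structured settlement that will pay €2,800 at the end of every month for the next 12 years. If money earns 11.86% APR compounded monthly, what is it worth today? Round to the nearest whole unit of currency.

With 12 periods per year: i = 0.00988333, n = 144.
PV = 2800 × [1 − (1+0.00988333)^(−144)] / 0.00988333 = 2800 × 76.630915 = 214,566.5633

€214,567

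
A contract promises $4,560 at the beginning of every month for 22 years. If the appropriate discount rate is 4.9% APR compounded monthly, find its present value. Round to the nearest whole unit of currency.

$738,907

i = 0.049/12 = 0.00408333 per month; n = 22·12 = 264.
PV = PMT · [1 − (1+i)^(−n)] / i × (1+i) = 4560 · 162.041074 = 738,907.2992
(annuity-due: payments at period start, so ×(1+i).)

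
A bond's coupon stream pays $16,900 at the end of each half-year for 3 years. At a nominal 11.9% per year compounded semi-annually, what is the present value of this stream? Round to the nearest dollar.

With 2 periods per year: i = 0.0595, n = 6.
PV = PMT · [1 − (1+i)^(−n)] / i = 16900 · 4.925059 = 83,233.4913

$83,233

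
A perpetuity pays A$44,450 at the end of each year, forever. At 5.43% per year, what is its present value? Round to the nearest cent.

PV = C/r = 44450/0.0543 = 818,600.3683

A$818,600.37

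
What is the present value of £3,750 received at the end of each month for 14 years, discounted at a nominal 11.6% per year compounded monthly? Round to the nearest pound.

£310,868

Periodic rate i = 0.116/12 = 0.00966667; n = 14 × 12 = 168 periods.
Annuity factor a(168|0.00966667) = 82.898072; PV = 3750 × 82.898072 = 310,867.7708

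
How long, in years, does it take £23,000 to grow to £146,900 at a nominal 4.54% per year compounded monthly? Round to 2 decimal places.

40.92 years

Periodic rate i = 0.0454/12 = 0.00378333.
(1+i)^n = 146900/23000 = 6.38696, so n = ln 6.38696 / ln 1.00378 = 491.0388 months
= 491.0388/12 years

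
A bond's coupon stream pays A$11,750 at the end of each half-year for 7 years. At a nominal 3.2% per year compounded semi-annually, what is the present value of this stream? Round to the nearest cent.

i = 0.032/2 = 0.016 per half-year; n = 7·2 = 14.
PV = 11750 × [1 − (1+0.016)^(−14)] / 0.016 = 11750 × 12.454146 = 146,336.2135

A$146,336.21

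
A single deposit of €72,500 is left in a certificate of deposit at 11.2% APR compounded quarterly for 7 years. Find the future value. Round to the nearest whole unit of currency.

€157,089

Periodic rate i = 0.112/4 = 0.028; n = 7 × 4 = 28 periods.
FV = 72,500 × (1 + 0.028)^28 = 157,088.7982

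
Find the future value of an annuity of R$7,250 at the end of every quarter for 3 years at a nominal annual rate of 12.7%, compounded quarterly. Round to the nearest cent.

With 4 periods per year: i = 0.03175, n = 12.
Accumulation factor s(12|0.03175) = 14.333952; FV = 7250 × 14.333952 = 103,921.1533

R$103,921.15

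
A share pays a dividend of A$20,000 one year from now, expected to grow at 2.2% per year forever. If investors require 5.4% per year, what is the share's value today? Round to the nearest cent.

A$625,000.00

PV = PMT / (i − g) = 20000 / (0.054 − 0.022) = 20000 / 0.032000 = 625,000.0000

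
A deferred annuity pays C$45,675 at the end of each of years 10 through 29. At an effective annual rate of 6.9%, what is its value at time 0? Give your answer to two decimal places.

C$267,499.25

Value one period before first payment (t=9): 45675 × [1 − (1+0.069)^(−20)] / 0.069 = 45675 × 10.676855 = 487,665.3614
Discount back 9 years: 487,665.3614 × (1+0.069)^(−9) = 487,665.3614 × 0.548530 = 267,499.2460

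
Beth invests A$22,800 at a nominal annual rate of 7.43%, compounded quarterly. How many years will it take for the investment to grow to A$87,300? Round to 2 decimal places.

Periodic rate i = 0.0743/4 = 0.018575.
n = ln(87300/22800) / ln(1+0.018575) = ln(3.82895) / 0.018405 = 72.9486 quarters
= 72.9486/4 years

18.24 years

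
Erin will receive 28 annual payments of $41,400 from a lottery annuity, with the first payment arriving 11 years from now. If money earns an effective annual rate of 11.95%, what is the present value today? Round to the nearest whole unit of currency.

Value one period before first payment (t=10): 41400 × [1 − (1+0.1195)^(−28)] / 0.1195 = 41400 × 8.013422 = 331,755.6827
PV₀ = 331,755.6827 / (1+0.1195)^10 = 331,755.6827 / 3.092011 = 107,294.4830

$107,294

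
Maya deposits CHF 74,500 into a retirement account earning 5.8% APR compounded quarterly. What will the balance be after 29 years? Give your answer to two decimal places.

i = 0.058/4 = 0.0145 per quarter; n = 29·4 = 116.
74,500 × (1+0.0145)^116 = 74,500 × 5.311754 = 395,725.6778

CHF 395,725.68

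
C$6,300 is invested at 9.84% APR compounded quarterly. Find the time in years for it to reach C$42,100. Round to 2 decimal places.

Periodic rate i = 0.0984/4 = 0.0246.
n = ln(42100/6300) / ln(1+0.0246) = ln(6.68254) / 0.024302 = 78.1613 quarters
= 78.1613/4 years

19.54 years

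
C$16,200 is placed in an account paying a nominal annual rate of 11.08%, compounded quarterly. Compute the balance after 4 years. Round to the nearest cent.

With 4 periods per year: i = 0.0277, n = 16.
16,200 × (1+0.0277)^16 = 16,200 × 1.548323 = 25,082.8406

C$25,082.84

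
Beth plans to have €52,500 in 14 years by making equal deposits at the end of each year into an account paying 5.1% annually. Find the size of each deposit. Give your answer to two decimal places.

FV-annuity factor = 19.735191; PMT = 52500 / 19.735191 = 2,660.2226

€2,660.22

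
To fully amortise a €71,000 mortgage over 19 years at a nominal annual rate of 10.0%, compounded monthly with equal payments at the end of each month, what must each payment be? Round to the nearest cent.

i = 0.1/12 = 0.00833333 per month; n = 19·12 = 228.
PMT = 71000 / ( [1 − (1+0.00833333)^(−228)] / 0.00833333 ) = 71000 / 101.909902 = 696.6938

€696.69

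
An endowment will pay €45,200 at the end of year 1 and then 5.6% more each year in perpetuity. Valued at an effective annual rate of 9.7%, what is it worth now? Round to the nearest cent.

€1,102,439.02

PV = D₁/(r − g) = 45200/(0.097 − 0.056) = 1,102,439.0244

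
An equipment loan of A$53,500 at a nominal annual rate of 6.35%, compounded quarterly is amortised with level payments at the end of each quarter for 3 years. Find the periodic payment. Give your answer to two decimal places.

A$4,931.65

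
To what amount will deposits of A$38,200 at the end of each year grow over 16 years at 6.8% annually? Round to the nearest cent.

A$1,047,748.31

Accumulation factor s(16|0.068) = 27.427966; FV = 38200 × 27.427966 = 1,047,748.3107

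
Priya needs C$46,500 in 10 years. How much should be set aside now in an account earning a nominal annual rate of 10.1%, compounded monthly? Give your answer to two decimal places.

C$17,007.92

Periodic rate i = 0.101/12 = 0.00841667; n = 10 × 12 = 120 periods.
PV = 46,500 / (1 + 0.00841667)^120 = 46,500 / 2.734021 = 17,007.9185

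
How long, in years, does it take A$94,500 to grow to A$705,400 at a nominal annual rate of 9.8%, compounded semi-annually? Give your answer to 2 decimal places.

21.01 years

Periodic rate i = 0.098/2 = 0.049.
n = ln(705400/94500) / ln(1+0.049) = ln(7.46455) / 0.047837 = 42.0208 half-years
= 42.0208/2 years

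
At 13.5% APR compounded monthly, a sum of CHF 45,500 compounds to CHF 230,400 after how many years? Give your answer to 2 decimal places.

Periodic rate i = 0.135/12 = 0.01125.
(1+i)^n = 230400/45500 = 5.06374, so n = ln 5.06374 / ln 1.01125 = 144.9966 months
= 144.9966/12 years

12.08 years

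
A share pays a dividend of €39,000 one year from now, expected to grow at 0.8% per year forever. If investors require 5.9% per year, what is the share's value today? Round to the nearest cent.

€764,705.88

PV = D₁/(r − g) = 39000/(0.059 − 0.008) = 764,705.8824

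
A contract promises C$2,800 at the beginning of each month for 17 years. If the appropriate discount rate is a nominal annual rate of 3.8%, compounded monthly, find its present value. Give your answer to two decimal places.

C$421,619.70

Periodic rate i = 0.038/12 = 0.00316667; n = 17 × 12 = 204 periods.
PV = PMT · [1 − (1+i)^(−n)] / i × (1+i) = 2800 · 150.578466 = 421,619.7049
Payments are at the start of each period, so multiply by (1+i).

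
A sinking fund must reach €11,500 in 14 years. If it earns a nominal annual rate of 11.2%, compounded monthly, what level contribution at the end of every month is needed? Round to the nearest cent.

With 12 periods per year: i = 0.00933333, n = 168.
PMT = 11500 / ( [(1+0.00933333)^168 − 1] / 0.00933333 ) = 11500 / 403.102110 = 28.5288

€28.53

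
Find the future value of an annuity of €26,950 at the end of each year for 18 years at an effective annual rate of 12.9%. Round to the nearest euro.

€1,646,581

FV = PMT · [(1+i)^n − 1] / i = 26950 · 61.097634 = 1,646,581.2347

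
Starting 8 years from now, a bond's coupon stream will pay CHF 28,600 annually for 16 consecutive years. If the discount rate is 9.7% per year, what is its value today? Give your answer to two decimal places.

PV at t=7 (ordinary 16-year annuity): 28600 × a(16|0.097) = 28600 × 7.965469 = 227,812.4223
PV₀ = 227,812.4223 / (1+0.097)^7 = 227,812.4223 / 1.911817 = 119,160.1411

CHF 119,160.14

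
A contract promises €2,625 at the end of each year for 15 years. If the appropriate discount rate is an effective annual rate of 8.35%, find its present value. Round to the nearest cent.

€21,996.32

Annuity factor a(15|0.0835) = 8.379550; PV = 2625 × 8.379550 = 21,996.3192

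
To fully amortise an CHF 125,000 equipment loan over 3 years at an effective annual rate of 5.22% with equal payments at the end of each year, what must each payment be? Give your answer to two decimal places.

PMT = 125000 / ( [1 − (1+0.0522)^(−3)] / 0.0522 ) = 125000 / 2.712061 = 46,090.4155

CHF 46,090.42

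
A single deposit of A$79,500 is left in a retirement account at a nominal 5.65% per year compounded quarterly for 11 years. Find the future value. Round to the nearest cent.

i = 0.0565/4 = 0.014125 per quarter; n = 11·4 = 44.
FV = 79,500 × (1 + 0.014125)^44 = 147,364.4217

A$147,364.42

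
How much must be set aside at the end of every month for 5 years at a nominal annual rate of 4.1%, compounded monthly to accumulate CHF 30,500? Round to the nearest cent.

With 12 periods per year: i = 0.00341667, n = 60.
PMT = 30500 / ( [(1+0.00341667)^60 − 1] / 0.00341667 ) = 30500 / 66.467188 = 458.8730

CHF 458.87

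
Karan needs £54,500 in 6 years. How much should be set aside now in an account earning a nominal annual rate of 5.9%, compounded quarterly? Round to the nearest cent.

£38,351.21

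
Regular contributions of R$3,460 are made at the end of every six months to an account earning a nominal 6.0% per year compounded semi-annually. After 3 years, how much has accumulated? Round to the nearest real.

With 2 periods per year: i = 0.03, n = 6.
Accumulation factor s(6|0.03) = 6.468410; FV = 3460 × 6.468410 = 22,380.6982

R$22,381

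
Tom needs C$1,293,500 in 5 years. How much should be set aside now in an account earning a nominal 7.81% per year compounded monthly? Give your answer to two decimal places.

C$876,443.52

i = 0.0781/12 = 0.00650833 per month; n = 5·12 = 60.
PV = 1,293,500 / (1 + 0.00650833)^60 = 1,293,500 / 1.475851 = 876,443.5223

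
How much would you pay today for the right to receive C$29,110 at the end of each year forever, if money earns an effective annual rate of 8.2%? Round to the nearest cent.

PV = C/r = 29110/0.082 = 355,000.0000

C$355,000.00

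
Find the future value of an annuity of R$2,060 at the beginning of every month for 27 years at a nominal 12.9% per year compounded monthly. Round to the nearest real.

Periodic rate i = 0.129/12 = 0.01075; n = 27 × 12 = 324 periods.
FV = 2060 × [(1+0.01075)^324 − 1] / 0.01075 × (1+i) = 2060 × 2910.740192 = 5,996,124.7965
Payments are at the start of each period, so multiply by (1+i).

R$5,996,125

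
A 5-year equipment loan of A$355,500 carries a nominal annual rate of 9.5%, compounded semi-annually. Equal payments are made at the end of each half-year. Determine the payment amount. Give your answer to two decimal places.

A$45,481.60

Periodic rate i = 0.095/2 = 0.0475; n = 5 × 2 = 10 periods.
Annuity-PV factor = 7.816348; PMT = 355500 / 7.816348 = 45,481.6002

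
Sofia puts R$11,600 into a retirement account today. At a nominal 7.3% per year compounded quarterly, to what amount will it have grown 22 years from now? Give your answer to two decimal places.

R$56,970.08

Periodic rate i = 0.073/4 = 0.01825; n = 22 × 4 = 88 periods.
11,600 × (1+0.01825)^88 = 11,600 × 4.911214 = 56,970.0814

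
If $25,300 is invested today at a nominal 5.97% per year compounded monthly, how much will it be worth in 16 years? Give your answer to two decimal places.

$65,603.97

i = 0.0597/12 = 0.004975 per month; n = 16·12 = 192.
FV = PV·(1+i)^n = 25,300 × 2.593042 = 65,603.9683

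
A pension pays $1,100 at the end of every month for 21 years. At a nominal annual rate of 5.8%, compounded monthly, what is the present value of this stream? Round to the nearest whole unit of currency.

With 12 periods per year: i = 0.00483333, n = 252.
PV = 1100 × [1 − (1+0.00483333)^(−252)] / 0.00483333 = 1100 × 145.512321 = 160,063.5535

$160,064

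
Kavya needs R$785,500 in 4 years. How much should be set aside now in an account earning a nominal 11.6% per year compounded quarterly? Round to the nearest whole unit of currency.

R$497,165

i = 0.116/4 = 0.029 per quarter; n = 4·4 = 16.
PV = 785,500 / (1 + 0.029)^16 = 785,500 / 1.579960 = 497,164.5949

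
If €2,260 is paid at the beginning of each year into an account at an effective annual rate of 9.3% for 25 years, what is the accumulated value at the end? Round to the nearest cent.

€218,768.38

Accumulation factor s(25|0.093) × (1+i) = 96.800170; FV = 2260 × 96.800170 = 218,768.3838
Payments are at the start of each period, so multiply by (1+i).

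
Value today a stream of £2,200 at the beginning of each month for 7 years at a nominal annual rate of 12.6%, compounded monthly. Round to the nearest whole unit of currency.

£123,676

With 12 periods per year: i = 0.0105, n = 84.
PV = PMT · [1 − (1+i)^(−n)] / i × (1+i) = 2200 · 56.216323 = 123,675.9100
(annuity-due: payments at period start, so ×(1+i).)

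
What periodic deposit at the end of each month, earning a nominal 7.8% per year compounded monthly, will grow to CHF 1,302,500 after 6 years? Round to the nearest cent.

CHF 14,243.81

With 12 periods per year: i = 0.0065, n = 72.
FV-annuity factor = 91.443227; PMT = 1.3025e+06 / 91.443227 = 14,243.8105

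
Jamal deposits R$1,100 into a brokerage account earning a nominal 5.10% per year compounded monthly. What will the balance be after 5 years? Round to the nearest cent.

R$1,418.74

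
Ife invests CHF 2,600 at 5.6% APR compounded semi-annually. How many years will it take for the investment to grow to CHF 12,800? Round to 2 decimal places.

Periodic rate i = 0.056/2 = 0.028.
(1+i)^n = 12800/2600 = 4.92308, so n = ln 4.92308 / ln 1.028 = 57.7195 half-years
= 57.7195/2 years

28.86 years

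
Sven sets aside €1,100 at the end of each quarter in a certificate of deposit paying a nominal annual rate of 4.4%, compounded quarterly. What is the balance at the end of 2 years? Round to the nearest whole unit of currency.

With 4 periods per year: i = 0.011, n = 8.
FV = PMT · [(1+i)^n − 1] / i = 1100 · 8.314870 = 9,146.3570

€9,146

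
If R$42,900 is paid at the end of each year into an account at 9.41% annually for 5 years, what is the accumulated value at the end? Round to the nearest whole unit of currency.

R$258,850

FV = PMT · [(1+i)^n − 1] / i = 42900 · 6.033793 = 258,849.7066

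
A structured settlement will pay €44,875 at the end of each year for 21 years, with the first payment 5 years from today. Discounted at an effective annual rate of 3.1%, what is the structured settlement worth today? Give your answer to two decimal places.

Value one period before first payment (t=4): 44875 × [1 − (1+0.031)^(−21)] / 0.031 = 44875 × 15.267558 = 685,131.6493
PV₀ = 685,131.6493 / (1+0.031)^4 = 685,131.6493 / 1.129886 = 606,372.3209

€606,372.32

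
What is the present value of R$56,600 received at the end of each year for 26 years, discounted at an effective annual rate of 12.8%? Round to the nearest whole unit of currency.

Annuity factor a(26|0.128) = 7.471501; PV = 56600 × 7.471501 = 422,886.9418

R$422,887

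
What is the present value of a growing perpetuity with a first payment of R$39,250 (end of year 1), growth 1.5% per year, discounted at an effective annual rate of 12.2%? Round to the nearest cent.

R$366,822.43

PV = PMT / (i − g) = 39250 / (0.122 − 0.015) = 39250 / 0.107000 = 366,822.4299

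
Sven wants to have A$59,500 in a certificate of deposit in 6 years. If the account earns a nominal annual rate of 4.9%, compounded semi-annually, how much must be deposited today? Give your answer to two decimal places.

A$44,501.37

i = 0.049/2 = 0.0245 per half-year; n = 6·2 = 12.
PV = 59,500 / (1 + 0.0245)^12 = 59,500 / 1.337037 = 44,501.3732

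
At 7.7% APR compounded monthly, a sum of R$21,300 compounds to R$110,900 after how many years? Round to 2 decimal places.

Periodic rate i = 0.077/12 = 0.00641667.
n = ln(110900/21300) / ln(1+0.00641667) = ln(5.20657) / 0.006396 = 257.9548 months
= 257.9548/12 years

21.50 years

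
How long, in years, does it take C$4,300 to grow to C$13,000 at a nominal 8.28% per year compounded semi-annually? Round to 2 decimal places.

Periodic rate i = 0.0828/2 = 0.0414.
(1+i)^n = 13000/4300 = 3.02326, so n = ln 3.02326 / ln 1.0414 = 27.2725 half-years
= 27.2725/2 years

13.64 years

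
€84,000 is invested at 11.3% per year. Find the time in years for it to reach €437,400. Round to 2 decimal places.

15.41 years

(1+i)^n = 437400/84000 = 5.20714, so n = ln 5.20714 / ln 1.113 = 15.4123 years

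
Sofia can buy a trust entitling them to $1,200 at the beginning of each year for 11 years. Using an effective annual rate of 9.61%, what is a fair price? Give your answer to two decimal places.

$8,698.65

Annuity factor a(11|0.0961) × (1+i) = 7.248877; PV = 1200 × 7.248877 = 8,698.6523
(Beginning-of-period payments → annuity-due factor ×(1+i).)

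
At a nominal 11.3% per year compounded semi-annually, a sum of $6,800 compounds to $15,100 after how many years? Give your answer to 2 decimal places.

7.26 years

Periodic rate i = 0.113/2 = 0.0565.
(1+i)^n = 15100/6800 = 2.22059, so n = ln 2.22059 / ln 1.0565 = 14.5151 half-years
= 14.5151/2 years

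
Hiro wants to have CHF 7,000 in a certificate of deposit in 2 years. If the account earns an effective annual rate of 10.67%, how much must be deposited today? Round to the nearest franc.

PV = FV·(1+i)^(−n) = 7,000 × 0.816470 = 5,715.2893

CHF 5,715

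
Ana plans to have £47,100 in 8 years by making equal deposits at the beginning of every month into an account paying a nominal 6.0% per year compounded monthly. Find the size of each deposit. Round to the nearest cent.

i = 0.06/12 = 0.005 per month; n = 8·12 = 96.
FV-annuity factor × (1+i) = 123.442684; PMT = 47100 / 123.442684 = 381.5536

£381.55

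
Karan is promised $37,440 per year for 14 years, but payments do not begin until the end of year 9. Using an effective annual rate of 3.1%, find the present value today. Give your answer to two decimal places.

$329,032.17

Value one period before first payment (t=8): 37440 × [1 − (1+0.031)^(−14)] / 0.031 = 37440 × 11.219457 = 420,056.4693
Discount back 8 years: 420,056.4693 × (1+0.031)^(−8) = 420,056.4693 × 0.783305 = 329,032.1652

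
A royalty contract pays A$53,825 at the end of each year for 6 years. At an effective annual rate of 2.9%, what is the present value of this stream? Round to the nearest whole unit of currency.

A$292,549

PV = PMT · [1 − (1+i)^(−n)] / i = 53825 · 5.435192 = 292,549.2199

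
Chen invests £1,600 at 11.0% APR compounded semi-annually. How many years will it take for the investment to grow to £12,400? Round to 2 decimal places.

Periodic rate i = 0.11/2 = 0.055.
(1+i)^n = 12400/1600 = 7.75000, so n = ln 7.75000 / ln 1.055 = 38.2455 half-years
= 38.2455/2 years

19.12 years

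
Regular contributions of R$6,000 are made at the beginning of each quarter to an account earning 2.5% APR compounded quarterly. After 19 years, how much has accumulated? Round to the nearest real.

R$585,047

With 4 periods per year: i = 0.00625, n = 76.
Accumulation factor s(76|0.00625) × (1+i) = 97.507872; FV = 6000 × 97.507872 = 585,047.2319
Payments are at the start of each period, so multiply by (1+i).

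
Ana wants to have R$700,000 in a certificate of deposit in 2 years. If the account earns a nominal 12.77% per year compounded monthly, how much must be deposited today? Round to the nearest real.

R$542,957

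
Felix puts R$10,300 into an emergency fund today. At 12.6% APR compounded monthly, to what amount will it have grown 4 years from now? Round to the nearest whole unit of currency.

Periodic rate i = 0.126/12 = 0.0105; n = 4 × 12 = 48 periods.
10,300 × (1+0.0105)^48 = 10,300 × 1.650985 = 17,005.1506

R$17,005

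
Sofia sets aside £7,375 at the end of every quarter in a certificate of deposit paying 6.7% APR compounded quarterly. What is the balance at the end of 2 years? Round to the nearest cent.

i = 0.067/4 = 0.01675 per quarter; n = 2·4 = 8.
Accumulation factor s(8|0.01675) = 8.485045; FV = 7375 × 8.485045 = 62,577.2062

£62,577.21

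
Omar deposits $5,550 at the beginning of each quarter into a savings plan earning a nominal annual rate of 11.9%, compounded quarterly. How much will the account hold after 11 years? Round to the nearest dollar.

$505,705

Periodic rate i = 0.119/4 = 0.02975; n = 11 × 4 = 44 periods.
FV = 5550 × [(1+0.02975)^44 − 1] / 0.02975 × (1+i) = 5550 × 91.118043 = 505,705.1412
Payments are at the start of each period, so multiply by (1+i).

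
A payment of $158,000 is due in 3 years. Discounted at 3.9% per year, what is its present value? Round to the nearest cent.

$140,867.38

Discount factor = (1+0.039)^(−3) = 0.891566; PV = 158,000 × 0.891566 = 140,867.3823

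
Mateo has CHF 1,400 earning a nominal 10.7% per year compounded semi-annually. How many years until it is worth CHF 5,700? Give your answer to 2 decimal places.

13.47 years

Periodic rate i = 0.107/2 = 0.0535.
(1+i)^n = 5700/1400 = 4.07143, so n = ln 4.07143 / ln 1.0535 = 26.9388 half-years
= 26.9388/2 years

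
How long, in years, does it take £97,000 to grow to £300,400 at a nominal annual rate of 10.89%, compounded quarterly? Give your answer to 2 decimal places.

10.52 years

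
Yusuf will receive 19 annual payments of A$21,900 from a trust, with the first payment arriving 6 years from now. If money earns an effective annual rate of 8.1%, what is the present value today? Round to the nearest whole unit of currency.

A$141,459

Value one period before first payment (t=5): 21900 × [1 − (1+0.081)^(−19)] / 0.081 = 21900 × 9.534899 = 208,814.2967
Discount back 5 years: 208,814.2967 × (1+0.081)^(−5) = 208,814.2967 × 0.677441 = 141,459.3832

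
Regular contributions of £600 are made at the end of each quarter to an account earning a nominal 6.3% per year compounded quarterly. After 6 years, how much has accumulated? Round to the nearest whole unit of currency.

£17,336

Periodic rate i = 0.063/4 = 0.01575; n = 6 × 4 = 24 periods.
FV = PMT · [(1+i)^n − 1] / i = 600 · 28.893346 = 17,336.0073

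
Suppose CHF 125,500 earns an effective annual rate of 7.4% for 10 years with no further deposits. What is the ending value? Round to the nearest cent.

CHF 256,263.37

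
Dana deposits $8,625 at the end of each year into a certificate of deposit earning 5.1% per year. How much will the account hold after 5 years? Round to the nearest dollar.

$47,754

FV = 8625 × [(1+0.051)^5 − 1] / 0.051 = 8625 × 5.536680 = 47,753.8652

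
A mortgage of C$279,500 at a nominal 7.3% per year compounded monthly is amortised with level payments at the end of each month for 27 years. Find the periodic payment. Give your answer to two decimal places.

i = 0.073/12 = 0.00608333 per month; n = 27·12 = 324.
PMT = 279500 / ( [1 − (1+0.00608333)^(−324)] / 0.00608333 ) = 279500 / 141.344908 = 1,977.4324

C$1,977.43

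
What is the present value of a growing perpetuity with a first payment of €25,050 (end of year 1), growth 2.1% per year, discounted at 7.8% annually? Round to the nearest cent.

PV = PMT / (i − g) = 25050 / (0.078 − 0.021) = 25050 / 0.057000 = 439,473.6842

€439,473.68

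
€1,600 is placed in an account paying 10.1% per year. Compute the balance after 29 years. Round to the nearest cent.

FV = PV·(1+i)^n = 1,600 × 16.286668 = 26,058.6692

€26,058.67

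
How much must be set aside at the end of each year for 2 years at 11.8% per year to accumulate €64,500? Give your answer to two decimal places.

€30,453.26

PMT = 64500 / ( [(1+0.118)^2 − 1] / 0.118 ) = 64500 / 2.118000 = 30,453.2578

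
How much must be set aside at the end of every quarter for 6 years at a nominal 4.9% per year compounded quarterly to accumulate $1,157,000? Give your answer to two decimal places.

$41,761.03

i = 0.049/4 = 0.01225 per quarter; n = 6·4 = 24.
FV-annuity factor = 27.705255; PMT = 1.157e+06 / 27.705255 = 41,761.0300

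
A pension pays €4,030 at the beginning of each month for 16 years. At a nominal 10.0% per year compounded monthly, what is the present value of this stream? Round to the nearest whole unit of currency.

€388,524

Periodic rate i = 0.1/12 = 0.00833333; n = 16 × 12 = 192 periods.
Annuity factor a(192|0.00833333) × (1+i) = 96.408019; PV = 4030 × 96.408019 = 388,524.3175
(annuity-due: payments at period start, so ×(1+i).)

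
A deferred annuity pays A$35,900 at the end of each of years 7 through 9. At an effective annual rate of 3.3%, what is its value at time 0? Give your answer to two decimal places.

Value one period before first payment (t=6): 35900 × [1 − (1+0.033)^(−3)] / 0.033 = 35900 × 2.812375 = 100,964.2553
PV₀ = 100,964.2553 / (1+0.033)^6 = 100,964.2553 / 1.215072 = 83,093.2445

A$83,093.24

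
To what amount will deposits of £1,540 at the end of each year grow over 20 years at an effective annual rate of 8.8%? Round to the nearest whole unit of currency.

£77,040

FV = 1540 × [(1+0.088)^20 − 1] / 0.088 = 1540 × 50.026025 = 77,040.0779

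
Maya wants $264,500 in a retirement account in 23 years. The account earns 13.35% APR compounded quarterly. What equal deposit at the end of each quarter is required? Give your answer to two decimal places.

$452.73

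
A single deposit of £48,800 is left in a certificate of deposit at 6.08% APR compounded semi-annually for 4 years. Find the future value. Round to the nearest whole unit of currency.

£62,011

Periodic rate i = 0.0608/2 = 0.0304; n = 4 × 2 = 8 periods.
48,800 × (1+0.0304)^8 = 48,800 × 1.270711 = 62,010.6983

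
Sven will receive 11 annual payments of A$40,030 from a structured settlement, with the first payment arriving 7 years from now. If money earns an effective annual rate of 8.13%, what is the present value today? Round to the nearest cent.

PV at t=6 (ordinary 11-year annuity): 40030 × a(11|0.0813) = 40030 × 7.094158 = 283,979.1556
PV₀ = 283,979.1556 / (1+0.0813)^6 = 283,979.1556 / 1.598370 = 177,668.0131

A$177,668.01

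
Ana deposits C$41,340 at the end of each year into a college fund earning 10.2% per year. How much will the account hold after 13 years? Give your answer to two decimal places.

FV = 41340 × [(1+0.102)^13 − 1] / 0.102 = 41340 × 24.850652 = 1,027,325.9464

C$1,027,325.95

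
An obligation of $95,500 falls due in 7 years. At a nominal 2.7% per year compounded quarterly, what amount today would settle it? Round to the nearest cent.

i = 0.027/4 = 0.00675 per quarter; n = 7·4 = 28.
Discount factor = (1+0.00675)^(−28) = 0.828312; PV = 95,500 × 0.828312 = 79,103.8279

$79,103.83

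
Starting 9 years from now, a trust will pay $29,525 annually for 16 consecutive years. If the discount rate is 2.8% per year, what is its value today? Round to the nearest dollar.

$301,951

Value one period before first payment (t=8): 29525 × [1 − (1+0.028)^(−16)] / 0.028 = 29525 × 12.755330 = 376,601.1124
Discount back 8 years: 376,601.1124 × (1+0.028)^(−8) = 376,601.1124 × 0.801780 = 301,951.1453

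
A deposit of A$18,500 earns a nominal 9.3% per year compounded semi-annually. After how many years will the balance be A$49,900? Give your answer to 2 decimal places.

Periodic rate i = 0.093/2 = 0.0465.
n = ln(49900/18500) / ln(1+0.0465) = ln(2.69730) / 0.045451 = 21.8311 half-years
= 21.8311/2 years

10.92 years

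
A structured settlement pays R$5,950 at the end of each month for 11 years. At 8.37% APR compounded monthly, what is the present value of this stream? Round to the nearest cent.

R$512,241.67

i = 0.0837/12 = 0.006975 per month; n = 11·12 = 132.
Annuity factor a(132|0.006975) = 86.091036; PV = 5950 × 86.091036 = 512,241.6656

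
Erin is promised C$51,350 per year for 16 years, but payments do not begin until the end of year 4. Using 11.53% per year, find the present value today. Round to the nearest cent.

PV at t=3 (ordinary 16-year annuity): 51350 × a(16|0.1153) = 51350 × 7.159802 = 367,655.8358
PV₀ = 367,655.8358 / (1+0.1153)^3 = 367,655.8358 / 1.387315 = 265,012.4990

C$265,012.50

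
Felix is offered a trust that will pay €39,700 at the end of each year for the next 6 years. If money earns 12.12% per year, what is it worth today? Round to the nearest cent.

PV = 39700 × [1 − (1+0.1212)^(−6)] / 0.1212 = 39700 × 4.097472 = 162,669.6411

€162,669.64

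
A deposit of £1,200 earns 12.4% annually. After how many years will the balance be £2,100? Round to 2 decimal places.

4.79 years

(1+i)^n = 2100/1200 = 1.75000, so n = ln 1.75000 / ln 1.124 = 4.7874 years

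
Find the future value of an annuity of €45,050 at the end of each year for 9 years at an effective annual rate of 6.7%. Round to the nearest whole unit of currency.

FV = 45050 × [(1+0.067)^9 − 1] / 0.067 = 45050 × 11.829628 = 532,924.7369

€532,925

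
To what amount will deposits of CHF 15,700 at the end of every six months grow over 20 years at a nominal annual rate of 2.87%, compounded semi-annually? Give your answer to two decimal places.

CHF 840,389.31

Periodic rate i = 0.0287/2 = 0.01435; n = 20 × 2 = 40 periods.
Accumulation factor s(40|0.01435) = 53.527981; FV = 15700 × 53.527981 = 840,389.3089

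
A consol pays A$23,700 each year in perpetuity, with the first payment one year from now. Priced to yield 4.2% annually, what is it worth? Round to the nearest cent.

PV = PMT / i = 23700 / 0.042 = 564,285.7143

A$564,285.71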